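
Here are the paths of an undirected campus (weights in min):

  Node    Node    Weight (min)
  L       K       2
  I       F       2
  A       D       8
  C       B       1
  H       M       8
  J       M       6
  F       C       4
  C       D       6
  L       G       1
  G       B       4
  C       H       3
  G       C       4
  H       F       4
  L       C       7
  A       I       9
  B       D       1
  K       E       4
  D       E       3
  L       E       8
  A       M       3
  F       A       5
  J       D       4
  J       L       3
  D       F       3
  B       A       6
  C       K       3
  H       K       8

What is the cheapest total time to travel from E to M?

13 min

Shortest distances from E:
E: 0
D: 3  (via E)
B: 4  (via D)
K: 4  (via E)
C: 5  (via B)
F: 6  (via D)
L: 6  (via K)
G: 7  (via L)
J: 7  (via D)
H: 8  (via C)
I: 8  (via F)
A: 10  (via B)
M: 13  (via J)
Shortest route: E → D → J → M = 13 min.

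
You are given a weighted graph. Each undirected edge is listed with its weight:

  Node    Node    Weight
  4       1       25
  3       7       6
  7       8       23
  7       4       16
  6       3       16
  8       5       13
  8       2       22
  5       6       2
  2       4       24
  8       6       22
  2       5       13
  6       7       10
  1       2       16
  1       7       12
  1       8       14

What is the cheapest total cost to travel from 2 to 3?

31

Enumerating some paths:
2 → 5 → 6 → 3: 13+2+16 = 31
2 → 1 → 7 → 3: 16+12+6 = 34
Cheapest is 2 → 5 → 6 → 3 at 31.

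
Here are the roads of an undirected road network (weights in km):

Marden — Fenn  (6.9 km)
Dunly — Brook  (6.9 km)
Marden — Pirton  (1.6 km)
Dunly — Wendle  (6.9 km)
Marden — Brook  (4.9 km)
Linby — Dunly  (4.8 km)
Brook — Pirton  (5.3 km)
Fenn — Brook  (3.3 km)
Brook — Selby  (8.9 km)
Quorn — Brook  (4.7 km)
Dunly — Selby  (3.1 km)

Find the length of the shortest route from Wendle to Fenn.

17.1 km

Enumerating some paths:
Wendle → Dunly → Brook → Fenn: 6.9+6.9+3.3 = 17.1
Wendle → Dunly → Brook → Pirton → Marden → Fenn: 6.9+6.9+5.3+1.6+6.9 = 27.6
Wendle → Dunly → Brook → Marden → Fenn: 6.9+6.9+4.9+6.9 = 25.6
Wendle → Dunly → Selby → Brook → Fenn: 6.9+3.1+8.9+3.3 = 22.2
Cheapest is Wendle → Dunly → Brook → Fenn at 17.1 km.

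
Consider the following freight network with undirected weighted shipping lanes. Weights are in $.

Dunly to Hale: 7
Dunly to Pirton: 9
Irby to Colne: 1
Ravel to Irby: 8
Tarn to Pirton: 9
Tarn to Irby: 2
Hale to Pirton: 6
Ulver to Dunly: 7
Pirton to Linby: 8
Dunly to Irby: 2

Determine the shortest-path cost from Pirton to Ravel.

Shortest distances from Pirton:
Pirton: 0
Hale: 6  (via Pirton)
Linby: 8  (via Pirton)
Dunly: 9  (via Pirton)
Tarn: 9  (via Pirton)
Irby: 11  (via Dunly)
Colne: 12  (via Irby)
Ulver: 16  (via Dunly)
Ravel: 19  (via Irby)
Shortest route: Pirton–Dunly–Irby–Ravel = $19.

$19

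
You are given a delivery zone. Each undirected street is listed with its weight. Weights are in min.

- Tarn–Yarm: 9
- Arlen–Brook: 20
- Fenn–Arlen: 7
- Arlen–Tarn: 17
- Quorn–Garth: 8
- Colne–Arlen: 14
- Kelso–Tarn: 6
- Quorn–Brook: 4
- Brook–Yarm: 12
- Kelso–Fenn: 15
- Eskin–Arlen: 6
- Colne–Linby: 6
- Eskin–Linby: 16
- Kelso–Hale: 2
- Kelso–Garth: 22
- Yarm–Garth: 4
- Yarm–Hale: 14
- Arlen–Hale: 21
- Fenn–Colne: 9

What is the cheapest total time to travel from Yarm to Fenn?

Enumerating some paths:
Yarm–Tarn–Kelso–Fenn: 9+6+15 = 30
Yarm–Hale–Kelso–Fenn: 14+2+15 = 31
The minimum is 30 min via Yarm–Tarn–Kelso–Fenn.

30 min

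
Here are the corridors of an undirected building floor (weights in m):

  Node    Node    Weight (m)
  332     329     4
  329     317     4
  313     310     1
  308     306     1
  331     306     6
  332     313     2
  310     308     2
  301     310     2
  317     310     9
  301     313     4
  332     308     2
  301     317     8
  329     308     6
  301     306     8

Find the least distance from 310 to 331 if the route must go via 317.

26 m

Shortest 310→317: 310–317 = 9
Best 317 to 331: 317–329–308–306–331 costing 17
Total via 317: 9 + 17 = 26 m.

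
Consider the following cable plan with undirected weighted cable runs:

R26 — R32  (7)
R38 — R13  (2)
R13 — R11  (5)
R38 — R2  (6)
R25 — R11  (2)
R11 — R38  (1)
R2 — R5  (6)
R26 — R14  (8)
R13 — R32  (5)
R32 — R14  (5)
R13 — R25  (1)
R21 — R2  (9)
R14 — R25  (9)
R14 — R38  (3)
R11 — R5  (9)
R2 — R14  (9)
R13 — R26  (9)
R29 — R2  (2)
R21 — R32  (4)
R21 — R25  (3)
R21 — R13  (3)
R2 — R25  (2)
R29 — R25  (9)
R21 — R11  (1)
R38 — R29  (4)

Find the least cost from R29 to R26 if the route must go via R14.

15

Shortest R29→R14: R29–R38–R14 = 7
Best R14 to R26: R14–R26 costing 8
Total via R14: 7 + 8 = 15.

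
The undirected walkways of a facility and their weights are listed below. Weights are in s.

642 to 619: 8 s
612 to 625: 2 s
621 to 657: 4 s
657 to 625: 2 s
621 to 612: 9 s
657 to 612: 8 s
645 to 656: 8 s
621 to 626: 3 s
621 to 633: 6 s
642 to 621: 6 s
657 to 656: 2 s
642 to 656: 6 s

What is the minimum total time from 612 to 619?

Shortest distances from 612:
612: 0
625: 2  (via 612)
657: 4  (via 625)
656: 6  (via 657)
621: 8  (via 657)
626: 11  (via 621)
642: 12  (via 656)
645: 14  (via 656)
633: 14  (via 621)
619: 20  (via 642)
Shortest route: 612 → 625 → 657 → 656 → 642 → 619 = 20 s.

20 s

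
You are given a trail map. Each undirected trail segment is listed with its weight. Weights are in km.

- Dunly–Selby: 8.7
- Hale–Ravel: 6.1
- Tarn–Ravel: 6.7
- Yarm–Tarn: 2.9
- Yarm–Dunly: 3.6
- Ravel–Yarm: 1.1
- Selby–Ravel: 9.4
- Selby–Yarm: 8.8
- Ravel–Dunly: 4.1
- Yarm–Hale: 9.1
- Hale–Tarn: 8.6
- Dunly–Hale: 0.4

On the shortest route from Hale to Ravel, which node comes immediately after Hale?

Compare a few routes:
Hale–Dunly–Ravel: 0.4+4.1 = 4.5
Hale–Dunly–Yarm–Ravel: 0.4+3.6+1.1 = 5.1
Cheapest is Hale–Dunly–Ravel at 4.5 km.
So from Hale the first move is to Dunly.

Dunly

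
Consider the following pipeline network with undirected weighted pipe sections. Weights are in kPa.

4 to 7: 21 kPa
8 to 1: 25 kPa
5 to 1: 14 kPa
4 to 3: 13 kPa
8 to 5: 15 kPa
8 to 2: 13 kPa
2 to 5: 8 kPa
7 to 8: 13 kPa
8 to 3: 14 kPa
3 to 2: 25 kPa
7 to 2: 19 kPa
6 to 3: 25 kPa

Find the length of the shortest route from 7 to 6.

52 kPa

Compare a few routes:
7–4–3–6: 21+13+25 = 59
7–2–3–6: 19+25+25 = 69
7–8–3–6: 13+14+25 = 52
The minimum is 52 kPa via 7–8–3–6.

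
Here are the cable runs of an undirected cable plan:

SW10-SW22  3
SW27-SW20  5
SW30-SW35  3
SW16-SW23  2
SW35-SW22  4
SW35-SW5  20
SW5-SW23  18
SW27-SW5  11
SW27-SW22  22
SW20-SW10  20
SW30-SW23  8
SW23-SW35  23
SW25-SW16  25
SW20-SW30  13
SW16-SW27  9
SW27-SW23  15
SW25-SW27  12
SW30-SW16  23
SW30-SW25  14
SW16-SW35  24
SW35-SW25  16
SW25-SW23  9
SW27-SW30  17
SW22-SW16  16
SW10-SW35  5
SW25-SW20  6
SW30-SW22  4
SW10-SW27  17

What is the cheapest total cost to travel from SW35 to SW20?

16

Enumerating some paths:
SW35 - SW30 - SW20: 3+13 = 16
SW35 - SW22 - SW30 - SW20: 4+4+13 = 21
Cheapest is SW35 - SW30 - SW20 at 16.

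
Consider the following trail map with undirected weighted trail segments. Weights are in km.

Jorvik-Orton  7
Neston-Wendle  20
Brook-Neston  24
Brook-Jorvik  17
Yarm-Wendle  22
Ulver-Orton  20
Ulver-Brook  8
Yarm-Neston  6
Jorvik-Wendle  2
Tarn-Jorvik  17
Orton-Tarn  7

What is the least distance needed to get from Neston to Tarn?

36 km

Candidate routes:
Neston–Wendle–Jorvik–Orton–Tarn: 20+2+7+7 = 36
Neston–Wendle–Jorvik–Tarn: 20+2+17 = 39
Cheapest is Neston–Wendle–Jorvik–Orton–Tarn at 36 km.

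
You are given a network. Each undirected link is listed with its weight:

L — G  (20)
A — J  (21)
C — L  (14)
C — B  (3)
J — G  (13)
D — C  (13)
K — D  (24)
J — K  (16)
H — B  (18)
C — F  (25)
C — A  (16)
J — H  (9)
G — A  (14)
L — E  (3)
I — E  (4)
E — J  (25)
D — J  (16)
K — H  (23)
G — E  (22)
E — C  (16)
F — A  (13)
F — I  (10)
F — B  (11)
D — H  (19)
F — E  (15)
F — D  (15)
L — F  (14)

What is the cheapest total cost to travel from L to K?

Running Dijkstra from L:
L: 0
E: 3  (via L)
I: 7  (via E)
C: 14  (via L)
F: 14  (via L)
B: 17  (via C)
G: 20  (via L)
A: 27  (via F)
D: 27  (via C)
J: 28  (via E)
H: 35  (via B)
K: 44  (via J)
Shortest route: L → E → J → K = 44.

44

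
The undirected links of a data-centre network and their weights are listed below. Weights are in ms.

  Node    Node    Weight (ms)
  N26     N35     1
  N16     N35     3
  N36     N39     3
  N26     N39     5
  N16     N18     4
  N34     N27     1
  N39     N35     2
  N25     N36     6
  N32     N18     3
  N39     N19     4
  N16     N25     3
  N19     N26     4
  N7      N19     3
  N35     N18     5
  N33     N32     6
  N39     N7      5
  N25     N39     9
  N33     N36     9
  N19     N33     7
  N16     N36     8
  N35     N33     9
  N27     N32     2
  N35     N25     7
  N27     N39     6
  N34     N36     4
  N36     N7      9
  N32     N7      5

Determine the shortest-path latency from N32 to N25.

Enumerating some paths:
N32–N18–N35–N16–N25: 3+5+3+3 = 14
N32–N27–N34–N36–N25: 2+1+4+6 = 13
N32–N18–N16–N25: 3+4+3 = 10
Cheapest is N32–N18–N16–N25 at 10 ms.

10 ms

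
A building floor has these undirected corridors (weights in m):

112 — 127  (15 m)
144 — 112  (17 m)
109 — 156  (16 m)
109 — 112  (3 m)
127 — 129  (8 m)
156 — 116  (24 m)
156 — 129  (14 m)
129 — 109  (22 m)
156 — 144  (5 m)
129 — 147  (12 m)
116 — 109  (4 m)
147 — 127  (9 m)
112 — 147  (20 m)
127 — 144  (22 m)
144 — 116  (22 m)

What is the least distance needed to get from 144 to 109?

Compare a few routes:
144–156–109: 5+16 = 21
144–112–109: 17+3 = 20
144–156–116–109: 5+24+4 = 33
144–116–109: 22+4 = 26
The minimum is 20 m via 144–112–109.

20 m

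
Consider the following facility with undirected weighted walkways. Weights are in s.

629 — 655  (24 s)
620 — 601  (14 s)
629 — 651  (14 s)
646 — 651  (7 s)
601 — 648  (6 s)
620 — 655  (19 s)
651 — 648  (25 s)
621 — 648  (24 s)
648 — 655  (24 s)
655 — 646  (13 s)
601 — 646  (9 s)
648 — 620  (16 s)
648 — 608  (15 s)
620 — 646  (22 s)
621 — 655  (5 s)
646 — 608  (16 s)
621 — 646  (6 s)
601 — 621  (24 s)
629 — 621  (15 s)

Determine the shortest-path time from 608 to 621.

22 s

Enumerating some paths:
608–646–621: 16+6 = 22
608–648–621: 15+24 = 39
608–648–601–646–621: 15+6+9+6 = 36
608–646–655–621: 16+13+5 = 34
Cheapest is 608–646–621 at 22 s.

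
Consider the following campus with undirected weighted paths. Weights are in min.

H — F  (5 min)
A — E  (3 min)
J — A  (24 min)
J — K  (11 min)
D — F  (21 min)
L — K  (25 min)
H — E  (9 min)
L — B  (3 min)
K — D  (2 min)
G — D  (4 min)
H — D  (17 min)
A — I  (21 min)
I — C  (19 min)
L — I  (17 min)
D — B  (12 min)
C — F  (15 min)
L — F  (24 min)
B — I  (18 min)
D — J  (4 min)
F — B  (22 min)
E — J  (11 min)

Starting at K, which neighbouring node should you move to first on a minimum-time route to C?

D

Enumerating some paths:
K → D → F → C: 2+21+15 = 38
K → D → H → F → C: 2+17+5+15 = 39
K → D → J → E → H → F → C: 2+4+11+9+5+15 = 46
The minimum is 38 min via K → D → F → C.
So from K the first move is to D.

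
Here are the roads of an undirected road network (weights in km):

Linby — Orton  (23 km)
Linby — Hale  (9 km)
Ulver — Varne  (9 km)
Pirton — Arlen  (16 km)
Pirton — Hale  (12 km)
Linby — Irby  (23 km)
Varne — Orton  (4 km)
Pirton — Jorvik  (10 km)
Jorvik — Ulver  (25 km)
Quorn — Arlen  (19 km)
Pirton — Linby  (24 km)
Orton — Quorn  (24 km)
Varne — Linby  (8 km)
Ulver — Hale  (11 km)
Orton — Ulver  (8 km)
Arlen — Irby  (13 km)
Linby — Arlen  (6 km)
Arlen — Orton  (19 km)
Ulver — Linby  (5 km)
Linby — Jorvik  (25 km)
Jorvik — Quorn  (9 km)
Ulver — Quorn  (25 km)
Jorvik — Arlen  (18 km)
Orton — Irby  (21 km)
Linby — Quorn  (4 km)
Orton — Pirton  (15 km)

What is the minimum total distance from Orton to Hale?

19 km

Settle nodes by increasing distance from Orton:
Orton: 0
Varne: 4  (via Orton)
Ulver: 8  (via Orton)
Linby: 12  (via Varne)
Pirton: 15  (via Orton)
Quorn: 16  (via Linby)
Arlen: 18  (via Linby)
Hale: 19  (via Ulver)
Shortest route: Orton–Ulver–Hale = 19 km.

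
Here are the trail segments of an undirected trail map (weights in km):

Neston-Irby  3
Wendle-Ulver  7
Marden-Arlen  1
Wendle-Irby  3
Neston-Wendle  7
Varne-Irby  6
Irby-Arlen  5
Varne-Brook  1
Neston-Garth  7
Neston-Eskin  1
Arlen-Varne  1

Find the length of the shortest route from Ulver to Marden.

Enumerating some paths:
Ulver → Wendle → Irby → Arlen → Marden: 7+3+5+1 = 16
Ulver → Wendle → Irby → Varne → Arlen → Marden: 7+3+6+1+1 = 18
Ulver → Wendle → Neston → Irby → Arlen → Marden: 7+7+3+5+1 = 23
Cheapest is Ulver → Wendle → Irby → Arlen → Marden at 16 km.

16 km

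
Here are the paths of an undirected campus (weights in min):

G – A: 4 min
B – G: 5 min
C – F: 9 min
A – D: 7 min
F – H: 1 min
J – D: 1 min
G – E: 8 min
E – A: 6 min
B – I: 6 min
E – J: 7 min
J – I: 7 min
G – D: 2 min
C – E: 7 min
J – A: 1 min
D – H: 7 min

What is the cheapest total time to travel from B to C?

Shortest distances from B:
B: 0
G: 5  (via B)
I: 6  (via B)
D: 7  (via G)
J: 8  (via D)
A: 9  (via G)
E: 13  (via G)
H: 14  (via D)
F: 15  (via H)
C: 20  (via E)
Shortest route: B–G–E–C = 20 min.

20 min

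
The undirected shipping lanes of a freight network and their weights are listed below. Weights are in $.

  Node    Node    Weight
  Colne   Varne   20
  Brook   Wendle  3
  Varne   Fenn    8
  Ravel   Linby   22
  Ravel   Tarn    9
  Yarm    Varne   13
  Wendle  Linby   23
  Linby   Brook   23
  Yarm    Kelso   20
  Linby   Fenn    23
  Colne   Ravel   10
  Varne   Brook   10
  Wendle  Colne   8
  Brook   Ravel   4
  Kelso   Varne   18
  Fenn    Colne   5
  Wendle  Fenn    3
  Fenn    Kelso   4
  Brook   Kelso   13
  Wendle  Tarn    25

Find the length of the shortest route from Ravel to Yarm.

Compare a few routes:
Ravel–Colne–Fenn–Varne–Yarm: 10+5+8+13 = 36
Ravel–Brook–Varne–Yarm: 4+10+13 = 27
Ravel–Brook–Wendle–Fenn–Kelso–Yarm: 4+3+3+4+20 = 34
Ravel–Brook–Wendle–Fenn–Varne–Yarm: 4+3+3+8+13 = 31
The minimum is $27 via Ravel–Brook–Varne–Yarm.

$27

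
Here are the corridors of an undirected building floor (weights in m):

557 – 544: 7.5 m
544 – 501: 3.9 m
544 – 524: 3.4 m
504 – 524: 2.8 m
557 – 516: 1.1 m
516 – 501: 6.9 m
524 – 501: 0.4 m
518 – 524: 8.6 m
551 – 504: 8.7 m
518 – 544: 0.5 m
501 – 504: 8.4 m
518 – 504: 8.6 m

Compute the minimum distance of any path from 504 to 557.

11.2 m

Candidate routes:
504 → 524 → 544 → 557: 2.8+3.4+7.5 = 13.7
504 → 524 → 501 → 516 → 557: 2.8+0.4+6.9+1.1 = 11.2
The minimum is 11.2 m via 504 → 524 → 501 → 516 → 557.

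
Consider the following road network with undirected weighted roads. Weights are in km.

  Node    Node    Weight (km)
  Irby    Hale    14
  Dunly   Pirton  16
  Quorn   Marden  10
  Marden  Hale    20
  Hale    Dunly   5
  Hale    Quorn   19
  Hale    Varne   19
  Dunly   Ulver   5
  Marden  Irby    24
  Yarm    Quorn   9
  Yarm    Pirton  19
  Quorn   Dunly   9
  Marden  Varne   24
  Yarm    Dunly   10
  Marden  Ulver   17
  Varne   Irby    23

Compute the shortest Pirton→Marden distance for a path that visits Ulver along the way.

Shortest Pirton→Ulver: Pirton–Dunly–Ulver = 21
Shortest Ulver→Marden: Ulver–Marden = 17
Total via Ulver: 21 + 17 = 38 km.

38 km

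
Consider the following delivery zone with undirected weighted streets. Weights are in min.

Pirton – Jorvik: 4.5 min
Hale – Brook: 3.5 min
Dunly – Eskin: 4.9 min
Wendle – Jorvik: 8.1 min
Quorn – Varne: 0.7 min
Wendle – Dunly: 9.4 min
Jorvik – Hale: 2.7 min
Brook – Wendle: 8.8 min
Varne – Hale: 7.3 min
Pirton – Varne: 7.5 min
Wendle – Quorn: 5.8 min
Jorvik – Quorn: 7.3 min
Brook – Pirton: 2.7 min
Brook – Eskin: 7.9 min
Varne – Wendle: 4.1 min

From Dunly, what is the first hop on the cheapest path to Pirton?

Eskin

Enumerating some paths:
Dunly - Eskin - Brook - Pirton: 4.9+7.9+2.7 = 15.5
Dunly - Wendle - Brook - Pirton: 9.4+8.8+2.7 = 20.9
Dunly - Wendle - Varne - Pirton: 9.4+4.1+7.5 = 21
Cheapest is Dunly - Eskin - Brook - Pirton at 15.5 min.
So from Dunly the first move is to Eskin.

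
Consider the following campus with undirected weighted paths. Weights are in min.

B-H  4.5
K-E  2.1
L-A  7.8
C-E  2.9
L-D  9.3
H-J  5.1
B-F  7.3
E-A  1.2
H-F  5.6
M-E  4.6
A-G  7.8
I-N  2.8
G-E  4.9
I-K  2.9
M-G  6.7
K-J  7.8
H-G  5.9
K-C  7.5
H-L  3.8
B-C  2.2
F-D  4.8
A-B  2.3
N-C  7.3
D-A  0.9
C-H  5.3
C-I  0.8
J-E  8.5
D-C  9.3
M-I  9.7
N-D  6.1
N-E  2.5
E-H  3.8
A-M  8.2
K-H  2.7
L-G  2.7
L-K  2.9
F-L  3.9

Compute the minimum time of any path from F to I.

Compare a few routes:
F–D–A–E–C–I: 4.8+0.9+1.2+2.9+0.8 = 10.6
F–B–C–I: 7.3+2.2+0.8 = 10.3
F–L–K–I: 3.9+2.9+2.9 = 9.7
F–D–A–B–C–I: 4.8+0.9+2.3+2.2+0.8 = 11
The minimum is 9.7 min via F–L–K–I.

9.7 min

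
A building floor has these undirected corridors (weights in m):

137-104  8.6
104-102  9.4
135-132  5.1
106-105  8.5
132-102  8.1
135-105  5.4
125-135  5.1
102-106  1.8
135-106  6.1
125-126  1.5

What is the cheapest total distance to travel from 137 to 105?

Running Dijkstra from 137:
137: 0
104: 8.6  (via 137)
102: 18  (via 104)
106: 19.8  (via 102)
135: 25.9  (via 106)
132: 26.1  (via 102)
105: 28.3  (via 106)
Shortest route: 137 → 104 → 102 → 106 → 105 = 28.3 m.

28.3 m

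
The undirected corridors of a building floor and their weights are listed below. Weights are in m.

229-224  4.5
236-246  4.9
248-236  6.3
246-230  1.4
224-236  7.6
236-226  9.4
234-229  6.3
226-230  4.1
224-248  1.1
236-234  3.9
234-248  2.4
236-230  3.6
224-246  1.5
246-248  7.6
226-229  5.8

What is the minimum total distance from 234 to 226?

10.5 m

Settle nodes by increasing distance from 234:
234: 0
248: 2.4  (via 234)
224: 3.5  (via 248)
236: 3.9  (via 234)
246: 5  (via 224)
229: 6.3  (via 234)
230: 6.4  (via 246)
226: 10.5  (via 230)
Shortest route: 234–248–224–246–230–226 = 10.5 m.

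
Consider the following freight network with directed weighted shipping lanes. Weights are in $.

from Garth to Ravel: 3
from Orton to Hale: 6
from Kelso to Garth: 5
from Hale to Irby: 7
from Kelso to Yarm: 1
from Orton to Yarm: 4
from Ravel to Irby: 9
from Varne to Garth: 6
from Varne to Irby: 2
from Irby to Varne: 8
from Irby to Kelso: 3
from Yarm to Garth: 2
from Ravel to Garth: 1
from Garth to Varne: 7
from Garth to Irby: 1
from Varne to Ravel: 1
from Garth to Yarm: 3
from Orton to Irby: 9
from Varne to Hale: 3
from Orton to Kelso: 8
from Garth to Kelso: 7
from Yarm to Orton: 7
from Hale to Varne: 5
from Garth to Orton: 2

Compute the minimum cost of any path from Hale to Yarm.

Shortest distances from Hale:
Hale: 0
Varne: 5  (via Hale)
Ravel: 6  (via Varne)
Garth: 7  (via Ravel)
Irby: 7  (via Hale)
Orton: 9  (via Garth)
Kelso: 10  (via Irby)
Yarm: 10  (via Garth)
Shortest route: Hale–Varne–Ravel–Garth–Yarm = $10.

$10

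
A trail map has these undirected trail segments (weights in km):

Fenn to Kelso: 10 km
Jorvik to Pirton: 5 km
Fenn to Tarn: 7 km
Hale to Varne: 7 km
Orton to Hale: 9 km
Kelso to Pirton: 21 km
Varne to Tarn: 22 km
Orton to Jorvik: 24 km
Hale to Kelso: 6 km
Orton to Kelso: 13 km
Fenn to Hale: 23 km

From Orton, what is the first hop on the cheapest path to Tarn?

Kelso

Compare a few routes:
Orton - Hale - Fenn - Tarn: 9+23+7 = 39
Orton - Hale - Kelso - Fenn - Tarn: 9+6+10+7 = 32
Orton - Hale - Varne - Tarn: 9+7+22 = 38
Orton - Kelso - Fenn - Tarn: 13+10+7 = 30
The minimum is 30 km via Orton - Kelso - Fenn - Tarn.
So from Orton the first move is to Kelso.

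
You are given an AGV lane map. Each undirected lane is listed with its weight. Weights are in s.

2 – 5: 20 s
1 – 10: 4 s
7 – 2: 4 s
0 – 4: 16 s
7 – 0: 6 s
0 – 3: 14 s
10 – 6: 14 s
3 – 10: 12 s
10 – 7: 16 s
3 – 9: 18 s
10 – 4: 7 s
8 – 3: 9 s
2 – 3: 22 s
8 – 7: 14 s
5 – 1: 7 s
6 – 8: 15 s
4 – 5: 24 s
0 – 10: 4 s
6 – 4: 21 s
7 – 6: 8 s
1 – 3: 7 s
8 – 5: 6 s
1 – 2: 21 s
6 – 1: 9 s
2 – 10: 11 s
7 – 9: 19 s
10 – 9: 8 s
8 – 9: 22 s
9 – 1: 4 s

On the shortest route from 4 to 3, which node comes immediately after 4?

Candidate routes:
4–10–3: 7+12 = 19
4–10–0–3: 7+4+14 = 25
4–10–1–3: 7+4+7 = 18
Cheapest is 4–10–1–3 at 18 s.
So from 4 the first move is to 10.

10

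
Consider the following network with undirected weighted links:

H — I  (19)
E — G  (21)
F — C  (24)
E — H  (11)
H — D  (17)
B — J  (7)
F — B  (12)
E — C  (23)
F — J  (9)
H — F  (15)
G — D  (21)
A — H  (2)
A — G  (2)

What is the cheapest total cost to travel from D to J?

41

Running Dijkstra from D:
D: 0
H: 17  (via D)
A: 19  (via H)
G: 21  (via D)
E: 28  (via H)
F: 32  (via H)
I: 36  (via H)
J: 41  (via F)
Shortest route: D → H → F → J = 41.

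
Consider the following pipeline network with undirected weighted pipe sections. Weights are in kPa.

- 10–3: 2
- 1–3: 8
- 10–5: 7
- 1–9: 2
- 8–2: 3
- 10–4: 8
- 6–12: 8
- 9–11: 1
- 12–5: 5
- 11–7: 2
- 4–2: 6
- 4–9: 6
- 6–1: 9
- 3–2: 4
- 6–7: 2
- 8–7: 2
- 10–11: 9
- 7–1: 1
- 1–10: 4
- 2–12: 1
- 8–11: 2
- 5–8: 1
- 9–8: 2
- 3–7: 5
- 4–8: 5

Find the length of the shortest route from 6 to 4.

Settle nodes by increasing distance from 6:
6: 0
7: 2  (via 6)
1: 3  (via 7)
8: 4  (via 7)
11: 4  (via 7)
5: 5  (via 8)
9: 5  (via 1)
2: 7  (via 8)
3: 7  (via 7)
10: 7  (via 1)
12: 8  (via 6)
4: 9  (via 8)
Shortest route: 6 → 7 → 8 → 4 = 9 kPa.

9 kPa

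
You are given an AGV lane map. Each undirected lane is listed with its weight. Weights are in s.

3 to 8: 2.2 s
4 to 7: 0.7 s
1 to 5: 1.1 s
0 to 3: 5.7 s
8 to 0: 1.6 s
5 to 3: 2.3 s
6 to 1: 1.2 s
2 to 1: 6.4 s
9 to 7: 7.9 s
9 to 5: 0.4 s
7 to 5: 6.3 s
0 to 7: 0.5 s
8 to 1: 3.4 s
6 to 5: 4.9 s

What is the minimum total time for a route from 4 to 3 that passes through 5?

9.3 s

Shortest 4→5: 4–7–5 = 7
Shortest 5→3: 5–3 = 2.3
Total via 5: 7 + 2.3 = 9.3 s.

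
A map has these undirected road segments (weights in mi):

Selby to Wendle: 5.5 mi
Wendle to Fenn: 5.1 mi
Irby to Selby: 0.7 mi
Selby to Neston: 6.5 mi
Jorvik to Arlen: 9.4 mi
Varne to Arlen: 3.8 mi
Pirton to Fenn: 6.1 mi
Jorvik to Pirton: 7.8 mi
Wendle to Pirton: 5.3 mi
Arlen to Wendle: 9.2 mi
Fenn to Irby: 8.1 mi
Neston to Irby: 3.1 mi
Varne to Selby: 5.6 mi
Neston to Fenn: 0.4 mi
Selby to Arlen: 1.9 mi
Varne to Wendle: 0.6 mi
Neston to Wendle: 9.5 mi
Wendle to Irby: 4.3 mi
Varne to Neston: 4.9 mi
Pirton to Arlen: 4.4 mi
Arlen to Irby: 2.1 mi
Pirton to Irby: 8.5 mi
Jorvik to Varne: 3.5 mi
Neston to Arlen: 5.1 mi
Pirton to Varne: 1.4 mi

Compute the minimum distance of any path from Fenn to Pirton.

6.1 mi

Shortest distances from Fenn:
Fenn: 0
Neston: 0.4  (via Fenn)
Irby: 3.5  (via Neston)
Selby: 4.2  (via Irby)
Wendle: 5.1  (via Fenn)
Varne: 5.3  (via Neston)
Arlen: 5.5  (via Neston)
Pirton: 6.1  (via Fenn)
Shortest route: Fenn–Pirton = 6.1 mi.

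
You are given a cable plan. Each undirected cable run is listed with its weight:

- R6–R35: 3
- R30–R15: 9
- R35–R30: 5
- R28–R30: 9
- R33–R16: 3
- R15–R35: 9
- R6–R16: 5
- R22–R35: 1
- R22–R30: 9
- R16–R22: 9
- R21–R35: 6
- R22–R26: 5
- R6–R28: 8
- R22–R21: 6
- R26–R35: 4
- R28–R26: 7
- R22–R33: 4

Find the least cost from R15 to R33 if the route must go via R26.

Best R15 to R26: R15 → R35 → R26 costing 13
Shortest R26→R33: R26 → R22 → R33 = 9
Total via R26: 13 + 9 = 22.

22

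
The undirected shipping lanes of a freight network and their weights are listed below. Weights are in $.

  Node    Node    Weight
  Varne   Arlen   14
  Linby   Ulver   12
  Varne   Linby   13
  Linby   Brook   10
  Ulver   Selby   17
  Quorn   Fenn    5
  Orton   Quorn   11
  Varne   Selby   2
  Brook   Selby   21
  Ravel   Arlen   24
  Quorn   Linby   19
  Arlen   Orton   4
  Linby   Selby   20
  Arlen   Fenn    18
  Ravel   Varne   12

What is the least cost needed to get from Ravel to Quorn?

Running Dijkstra from Ravel:
Ravel: 0
Varne: 12  (via Ravel)
Selby: 14  (via Varne)
Arlen: 24  (via Ravel)
Linby: 25  (via Varne)
Orton: 28  (via Arlen)
Ulver: 31  (via Selby)
Brook: 35  (via Selby)
Quorn: 39  (via Orton)
Shortest route: Ravel → Arlen → Orton → Quorn = $39.

$39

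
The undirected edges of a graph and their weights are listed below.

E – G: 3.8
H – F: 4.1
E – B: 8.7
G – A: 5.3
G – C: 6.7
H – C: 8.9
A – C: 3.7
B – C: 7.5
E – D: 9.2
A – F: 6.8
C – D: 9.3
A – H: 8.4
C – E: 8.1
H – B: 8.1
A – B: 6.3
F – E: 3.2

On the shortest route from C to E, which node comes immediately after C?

Enumerating some paths:
C → A → G → E: 3.7+5.3+3.8 = 12.8
C → E: 8.1 = 8.1
C → A → F → E: 3.7+6.8+3.2 = 13.7
C → G → E: 6.7+3.8 = 10.5
Cheapest is C → E at 8.1.
So from C the first move is to E.

E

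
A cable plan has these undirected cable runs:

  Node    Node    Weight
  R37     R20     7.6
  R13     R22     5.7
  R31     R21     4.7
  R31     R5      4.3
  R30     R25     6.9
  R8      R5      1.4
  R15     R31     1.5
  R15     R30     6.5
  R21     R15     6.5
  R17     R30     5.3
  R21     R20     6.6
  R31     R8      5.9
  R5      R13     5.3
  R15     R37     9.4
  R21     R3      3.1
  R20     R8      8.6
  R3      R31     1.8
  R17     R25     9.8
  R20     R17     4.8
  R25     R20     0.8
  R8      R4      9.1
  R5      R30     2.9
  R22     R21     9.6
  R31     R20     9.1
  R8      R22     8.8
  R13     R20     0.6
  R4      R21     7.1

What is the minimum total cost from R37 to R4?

21.3

Running Dijkstra from R37:
R37: 0
R20: 7.6  (via R37)
R13: 8.2  (via R20)
R25: 8.4  (via R20)
R15: 9.4  (via R37)
R31: 10.9  (via R15)
R17: 12.4  (via R20)
R3: 12.7  (via R31)
R5: 13.5  (via R13)
R22: 13.9  (via R13)
R21: 14.2  (via R20)
R8: 14.9  (via R5)
R30: 15.3  (via R25)
R4: 21.3  (via R21)
Shortest route: R37 → R20 → R21 → R4 = 21.3.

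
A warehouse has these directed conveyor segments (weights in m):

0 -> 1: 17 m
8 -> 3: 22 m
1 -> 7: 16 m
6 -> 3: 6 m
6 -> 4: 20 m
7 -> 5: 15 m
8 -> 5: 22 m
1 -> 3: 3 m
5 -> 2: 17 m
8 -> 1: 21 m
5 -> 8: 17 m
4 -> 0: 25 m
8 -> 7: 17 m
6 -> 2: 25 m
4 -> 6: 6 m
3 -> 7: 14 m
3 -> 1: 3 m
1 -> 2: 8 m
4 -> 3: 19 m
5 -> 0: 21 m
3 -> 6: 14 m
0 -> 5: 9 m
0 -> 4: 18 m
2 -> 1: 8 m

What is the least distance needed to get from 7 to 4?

54 m

Compare a few routes:
7 - 5 - 0 - 1 - 3 - 6 - 4: 15+21+17+3+14+20 = 90
7 - 5 - 8 - 3 - 6 - 4: 15+17+22+14+20 = 88
7 - 5 - 0 - 4: 15+21+18 = 54
7 - 5 - 2 - 1 - 3 - 6 - 4: 15+17+8+3+14+20 = 77
The minimum is 54 m via 7 - 5 - 0 - 4.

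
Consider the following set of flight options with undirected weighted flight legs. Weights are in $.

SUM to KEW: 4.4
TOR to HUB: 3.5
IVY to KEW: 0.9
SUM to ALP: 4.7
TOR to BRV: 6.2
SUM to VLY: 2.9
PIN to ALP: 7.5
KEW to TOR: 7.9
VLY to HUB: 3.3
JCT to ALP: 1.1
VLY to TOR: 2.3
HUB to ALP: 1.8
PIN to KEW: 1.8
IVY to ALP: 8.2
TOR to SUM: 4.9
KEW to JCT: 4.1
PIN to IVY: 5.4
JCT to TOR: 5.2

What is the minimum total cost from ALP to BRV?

Candidate routes:
ALP - HUB - VLY - TOR - BRV: 1.8+3.3+2.3+6.2 = 13.6
ALP - SUM - TOR - BRV: 4.7+4.9+6.2 = 15.8
ALP - JCT - TOR - BRV: 1.1+5.2+6.2 = 12.5
ALP - HUB - TOR - BRV: 1.8+3.5+6.2 = 11.5
Cheapest is ALP - HUB - TOR - BRV at $11.5.

$11.5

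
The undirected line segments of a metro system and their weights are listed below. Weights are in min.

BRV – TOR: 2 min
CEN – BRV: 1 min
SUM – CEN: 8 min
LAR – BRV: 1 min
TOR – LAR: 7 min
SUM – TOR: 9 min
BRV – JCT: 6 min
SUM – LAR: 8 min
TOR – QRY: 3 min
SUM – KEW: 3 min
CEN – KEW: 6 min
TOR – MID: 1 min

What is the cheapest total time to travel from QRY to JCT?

11 min

Compare a few routes:
QRY → TOR → BRV → JCT: 3+2+6 = 11
QRY → TOR → LAR → BRV → JCT: 3+7+1+6 = 17
The minimum is 11 min via QRY → TOR → BRV → JCT.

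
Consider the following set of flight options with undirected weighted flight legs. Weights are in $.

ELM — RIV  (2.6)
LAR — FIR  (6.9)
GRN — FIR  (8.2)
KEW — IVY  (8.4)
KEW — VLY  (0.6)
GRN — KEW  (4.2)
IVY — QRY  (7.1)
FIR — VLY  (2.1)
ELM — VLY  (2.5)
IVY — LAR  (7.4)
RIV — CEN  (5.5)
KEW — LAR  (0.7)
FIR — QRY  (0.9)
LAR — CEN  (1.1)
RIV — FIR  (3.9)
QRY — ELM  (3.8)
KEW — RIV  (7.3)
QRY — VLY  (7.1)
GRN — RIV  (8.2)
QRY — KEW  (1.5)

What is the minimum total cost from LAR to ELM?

Running Dijkstra from LAR:
LAR: 0
KEW: 0.7  (via LAR)
CEN: 1.1  (via LAR)
VLY: 1.3  (via KEW)
QRY: 2.2  (via KEW)
FIR: 3.1  (via QRY)
ELM: 3.8  (via VLY)
Shortest route: LAR → KEW → VLY → ELM = $3.8.

$3.8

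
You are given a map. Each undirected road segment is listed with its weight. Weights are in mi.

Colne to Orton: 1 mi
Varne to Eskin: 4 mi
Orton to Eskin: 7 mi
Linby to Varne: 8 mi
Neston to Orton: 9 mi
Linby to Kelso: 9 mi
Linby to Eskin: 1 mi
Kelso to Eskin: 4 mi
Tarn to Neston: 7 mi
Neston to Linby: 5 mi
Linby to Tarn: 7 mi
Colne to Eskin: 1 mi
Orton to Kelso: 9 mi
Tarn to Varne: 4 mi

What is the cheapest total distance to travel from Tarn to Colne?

Settle nodes by increasing distance from Tarn:
Tarn: 0
Varne: 4  (via Tarn)
Neston: 7  (via Tarn)
Linby: 7  (via Tarn)
Eskin: 8  (via Varne)
Colne: 9  (via Eskin)
Shortest route: Tarn–Varne–Eskin–Colne = 9 mi.

9 mi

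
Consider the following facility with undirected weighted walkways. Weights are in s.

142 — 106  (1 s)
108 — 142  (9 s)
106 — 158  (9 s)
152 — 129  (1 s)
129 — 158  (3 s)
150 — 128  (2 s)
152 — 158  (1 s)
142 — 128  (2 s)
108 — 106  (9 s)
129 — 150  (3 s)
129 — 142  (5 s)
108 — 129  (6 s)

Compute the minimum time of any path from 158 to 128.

Compare a few routes:
158 → 129 → 142 → 128: 3+5+2 = 10
158 → 152 → 129 → 150 → 128: 1+1+3+2 = 7
158 → 152 → 129 → 142 → 128: 1+1+5+2 = 9
158 → 129 → 150 → 128: 3+3+2 = 8
The minimum is 7 s via 158 → 152 → 129 → 150 → 128.

7 s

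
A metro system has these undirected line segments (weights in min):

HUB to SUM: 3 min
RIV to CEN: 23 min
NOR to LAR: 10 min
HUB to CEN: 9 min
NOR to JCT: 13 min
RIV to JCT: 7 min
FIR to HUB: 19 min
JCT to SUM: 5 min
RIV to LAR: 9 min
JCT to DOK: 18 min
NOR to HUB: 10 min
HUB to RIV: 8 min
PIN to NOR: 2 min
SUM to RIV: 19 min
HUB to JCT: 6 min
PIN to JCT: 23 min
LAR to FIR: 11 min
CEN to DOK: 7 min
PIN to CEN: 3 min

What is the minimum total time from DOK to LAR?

22 min

Enumerating some paths:
DOK - CEN - PIN - NOR - LAR: 7+3+2+10 = 22
DOK - CEN - HUB - RIV - LAR: 7+9+8+9 = 33
The minimum is 22 min via DOK - CEN - PIN - NOR - LAR.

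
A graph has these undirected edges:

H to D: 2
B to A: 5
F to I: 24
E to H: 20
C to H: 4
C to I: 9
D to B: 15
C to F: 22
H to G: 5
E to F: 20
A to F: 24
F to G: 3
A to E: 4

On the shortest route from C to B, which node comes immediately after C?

H

Enumerating some paths:
C → H → G → F → E → A → B: 4+5+3+20+4+5 = 41
C → H → D → B: 4+2+15 = 21
C → H → E → A → B: 4+20+4+5 = 33
C → H → G → F → A → B: 4+5+3+24+5 = 41
Cheapest is C → H → D → B at 21.
So from C the first move is to H.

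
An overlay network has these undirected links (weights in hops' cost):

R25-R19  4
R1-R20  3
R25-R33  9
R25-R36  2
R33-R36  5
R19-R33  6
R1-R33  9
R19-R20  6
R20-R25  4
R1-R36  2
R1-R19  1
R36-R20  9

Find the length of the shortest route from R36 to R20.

5 hops' cost

Compare a few routes:
R36 - R25 - R20: 2+4 = 6
R36 - R1 - R19 - R20: 2+1+6 = 9
R36 - R1 - R20: 2+3 = 5
R36 - R20: 9 = 9
Cheapest is R36 - R1 - R20 at 5 hops' cost.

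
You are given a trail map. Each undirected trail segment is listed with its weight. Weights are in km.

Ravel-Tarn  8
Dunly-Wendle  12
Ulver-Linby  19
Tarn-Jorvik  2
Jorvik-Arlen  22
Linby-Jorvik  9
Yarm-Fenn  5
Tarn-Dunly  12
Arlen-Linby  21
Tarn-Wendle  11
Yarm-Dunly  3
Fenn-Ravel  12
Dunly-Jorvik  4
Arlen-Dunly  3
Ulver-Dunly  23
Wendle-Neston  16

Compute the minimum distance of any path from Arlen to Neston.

Enumerating some paths:
Arlen–Jorvik–Tarn–Wendle–Neston: 22+2+11+16 = 51
Arlen–Dunly–Tarn–Wendle–Neston: 3+12+11+16 = 42
Arlen–Dunly–Jorvik–Tarn–Wendle–Neston: 3+4+2+11+16 = 36
Arlen–Dunly–Wendle–Neston: 3+12+16 = 31
The minimum is 31 km via Arlen–Dunly–Wendle–Neston.

31 km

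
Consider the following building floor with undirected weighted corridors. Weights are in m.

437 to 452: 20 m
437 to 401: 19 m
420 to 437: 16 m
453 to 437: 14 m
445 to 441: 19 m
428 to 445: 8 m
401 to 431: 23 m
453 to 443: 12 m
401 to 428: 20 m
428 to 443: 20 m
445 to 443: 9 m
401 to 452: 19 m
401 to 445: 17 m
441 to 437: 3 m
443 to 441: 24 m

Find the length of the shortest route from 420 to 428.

46 m

Settle nodes by increasing distance from 420:
420: 0
437: 16  (via 420)
441: 19  (via 437)
453: 30  (via 437)
401: 35  (via 437)
452: 36  (via 437)
445: 38  (via 441)
443: 42  (via 453)
428: 46  (via 445)
Shortest route: 420 → 437 → 441 → 445 → 428 = 46 m.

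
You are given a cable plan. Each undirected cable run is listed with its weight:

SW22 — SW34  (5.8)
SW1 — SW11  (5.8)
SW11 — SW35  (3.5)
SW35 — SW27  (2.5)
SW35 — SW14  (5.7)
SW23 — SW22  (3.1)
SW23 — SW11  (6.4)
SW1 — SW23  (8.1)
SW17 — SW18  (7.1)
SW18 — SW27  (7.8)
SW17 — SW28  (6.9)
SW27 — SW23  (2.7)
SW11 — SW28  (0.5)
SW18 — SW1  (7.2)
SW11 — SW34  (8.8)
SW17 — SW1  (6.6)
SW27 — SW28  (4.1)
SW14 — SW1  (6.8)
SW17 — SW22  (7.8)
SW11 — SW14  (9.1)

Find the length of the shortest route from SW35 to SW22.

8.3

Compare a few routes:
SW35–SW27–SW23–SW22: 2.5+2.7+3.1 = 8.3
SW35–SW11–SW23–SW22: 3.5+6.4+3.1 = 13
SW35–SW11–SW28–SW27–SW23–SW22: 3.5+0.5+4.1+2.7+3.1 = 13.9
Cheapest is SW35–SW27–SW23–SW22 at 8.3.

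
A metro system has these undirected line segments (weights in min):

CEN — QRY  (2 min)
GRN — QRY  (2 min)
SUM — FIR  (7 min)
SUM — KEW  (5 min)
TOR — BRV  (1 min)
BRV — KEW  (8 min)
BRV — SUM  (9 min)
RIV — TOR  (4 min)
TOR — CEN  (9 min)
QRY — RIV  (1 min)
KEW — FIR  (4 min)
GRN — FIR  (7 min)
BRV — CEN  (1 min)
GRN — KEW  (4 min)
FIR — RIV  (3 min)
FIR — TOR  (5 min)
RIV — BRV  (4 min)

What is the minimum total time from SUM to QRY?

11 min

Settle nodes by increasing distance from SUM:
SUM: 0
KEW: 5  (via SUM)
FIR: 7  (via SUM)
BRV: 9  (via SUM)
GRN: 9  (via KEW)
RIV: 10  (via FIR)
CEN: 10  (via BRV)
TOR: 10  (via BRV)
QRY: 11  (via GRN)
Shortest route: SUM → KEW → GRN → QRY = 11 min.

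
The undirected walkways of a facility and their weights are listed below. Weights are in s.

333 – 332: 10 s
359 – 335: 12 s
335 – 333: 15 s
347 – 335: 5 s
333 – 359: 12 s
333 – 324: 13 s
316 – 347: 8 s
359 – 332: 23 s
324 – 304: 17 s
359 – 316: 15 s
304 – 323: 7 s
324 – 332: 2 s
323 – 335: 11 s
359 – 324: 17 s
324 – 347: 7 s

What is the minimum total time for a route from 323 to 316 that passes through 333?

Shortest 323→333: 323 → 335 → 333 = 26
Shortest 333→316: 333 → 359 → 316 = 27
Total via 333: 26 + 27 = 53 s.

53 s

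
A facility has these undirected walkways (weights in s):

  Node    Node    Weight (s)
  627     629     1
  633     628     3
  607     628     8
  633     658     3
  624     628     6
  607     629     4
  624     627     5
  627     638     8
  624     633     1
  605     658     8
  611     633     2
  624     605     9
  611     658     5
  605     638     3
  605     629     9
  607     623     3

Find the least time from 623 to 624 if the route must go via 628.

15 s

Best 623 to 628: 623 → 607 → 628 costing 11
Shortest 628→624: 628 → 633 → 624 = 4
Total via 628: 11 + 4 = 15 s.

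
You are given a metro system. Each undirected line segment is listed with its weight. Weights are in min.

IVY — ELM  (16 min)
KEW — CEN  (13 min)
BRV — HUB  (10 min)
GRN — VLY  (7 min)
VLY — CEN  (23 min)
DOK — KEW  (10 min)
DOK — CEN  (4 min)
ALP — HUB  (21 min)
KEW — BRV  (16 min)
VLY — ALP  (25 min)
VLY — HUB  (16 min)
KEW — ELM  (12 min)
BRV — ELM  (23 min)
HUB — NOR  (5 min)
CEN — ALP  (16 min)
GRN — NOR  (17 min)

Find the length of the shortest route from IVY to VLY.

Compare a few routes:
IVY → ELM → KEW → DOK → CEN → VLY: 16+12+10+4+23 = 65
IVY → ELM → KEW → CEN → VLY: 16+12+13+23 = 64
IVY → ELM → BRV → HUB → VLY: 16+23+10+16 = 65
The minimum is 64 min via IVY → ELM → KEW → CEN → VLY.

64 min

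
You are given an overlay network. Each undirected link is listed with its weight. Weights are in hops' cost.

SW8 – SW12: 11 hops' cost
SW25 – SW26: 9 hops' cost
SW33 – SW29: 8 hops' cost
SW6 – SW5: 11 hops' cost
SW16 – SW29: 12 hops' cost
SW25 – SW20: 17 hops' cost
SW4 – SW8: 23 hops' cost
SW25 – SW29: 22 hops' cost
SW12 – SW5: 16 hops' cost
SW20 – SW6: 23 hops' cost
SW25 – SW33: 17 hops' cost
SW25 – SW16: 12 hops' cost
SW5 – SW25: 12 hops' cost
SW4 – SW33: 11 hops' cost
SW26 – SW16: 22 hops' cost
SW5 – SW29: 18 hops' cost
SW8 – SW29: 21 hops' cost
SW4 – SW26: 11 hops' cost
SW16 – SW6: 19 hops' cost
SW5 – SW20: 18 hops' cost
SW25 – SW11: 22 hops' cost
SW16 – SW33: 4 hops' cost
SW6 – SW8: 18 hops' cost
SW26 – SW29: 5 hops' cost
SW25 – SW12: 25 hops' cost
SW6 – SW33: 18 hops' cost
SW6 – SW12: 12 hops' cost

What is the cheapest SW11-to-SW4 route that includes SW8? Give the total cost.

80 hops' cost

Best SW11 to SW8: SW11 → SW25 → SW26 → SW29 → SW8 costing 57
Shortest SW8→SW4: SW8 → SW4 = 23
Total via SW8: 57 + 23 = 80 hops' cost.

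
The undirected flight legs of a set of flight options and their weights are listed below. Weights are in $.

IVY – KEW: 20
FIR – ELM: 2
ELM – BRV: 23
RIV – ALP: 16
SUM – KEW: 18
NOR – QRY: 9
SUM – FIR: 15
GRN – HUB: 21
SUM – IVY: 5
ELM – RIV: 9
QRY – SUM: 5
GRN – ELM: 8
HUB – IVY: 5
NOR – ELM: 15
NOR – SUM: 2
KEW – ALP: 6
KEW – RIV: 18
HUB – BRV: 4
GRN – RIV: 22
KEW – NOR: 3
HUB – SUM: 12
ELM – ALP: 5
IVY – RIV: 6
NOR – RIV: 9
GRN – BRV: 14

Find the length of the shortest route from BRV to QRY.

Candidate routes:
BRV → HUB → SUM → QRY: 4+12+5 = 21
BRV → HUB → IVY → SUM → QRY: 4+5+5+5 = 19
BRV → HUB → IVY → SUM → NOR → QRY: 4+5+5+2+9 = 25
Cheapest is BRV → HUB → IVY → SUM → QRY at $19.

$19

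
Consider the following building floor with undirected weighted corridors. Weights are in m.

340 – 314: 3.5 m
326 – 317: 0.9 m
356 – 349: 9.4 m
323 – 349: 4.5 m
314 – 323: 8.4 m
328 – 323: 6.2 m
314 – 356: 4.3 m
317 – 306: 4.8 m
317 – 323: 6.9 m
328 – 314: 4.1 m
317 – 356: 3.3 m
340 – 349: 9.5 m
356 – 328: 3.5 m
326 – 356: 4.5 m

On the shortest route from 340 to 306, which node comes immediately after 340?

314

Compare a few routes:
340 → 314 → 328 → 356 → 317 → 306: 3.5+4.1+3.5+3.3+4.8 = 19.2
340 → 314 → 356 → 326 → 317 → 306: 3.5+4.3+4.5+0.9+4.8 = 18
340 → 314 → 356 → 317 → 306: 3.5+4.3+3.3+4.8 = 15.9
Cheapest is 340 → 314 → 356 → 317 → 306 at 15.9 m.
So from 340 the first move is to 314.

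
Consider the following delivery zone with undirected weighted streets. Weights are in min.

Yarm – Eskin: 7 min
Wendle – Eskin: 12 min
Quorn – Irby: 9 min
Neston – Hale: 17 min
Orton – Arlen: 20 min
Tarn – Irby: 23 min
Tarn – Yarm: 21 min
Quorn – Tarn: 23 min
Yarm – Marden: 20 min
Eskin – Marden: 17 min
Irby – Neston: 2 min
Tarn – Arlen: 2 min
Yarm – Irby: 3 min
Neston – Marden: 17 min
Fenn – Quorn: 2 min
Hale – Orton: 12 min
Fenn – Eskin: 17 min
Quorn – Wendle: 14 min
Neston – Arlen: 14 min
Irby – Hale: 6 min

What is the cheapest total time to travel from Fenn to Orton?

29 min

Shortest distances from Fenn:
Fenn: 0
Quorn: 2  (via Fenn)
Irby: 11  (via Quorn)
Neston: 13  (via Irby)
Yarm: 14  (via Irby)
Wendle: 16  (via Quorn)
Hale: 17  (via Irby)
Eskin: 17  (via Fenn)
Tarn: 25  (via Quorn)
Arlen: 27  (via Neston)
Orton: 29  (via Hale)
Shortest route: Fenn → Quorn → Irby → Hale → Orton = 29 min.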